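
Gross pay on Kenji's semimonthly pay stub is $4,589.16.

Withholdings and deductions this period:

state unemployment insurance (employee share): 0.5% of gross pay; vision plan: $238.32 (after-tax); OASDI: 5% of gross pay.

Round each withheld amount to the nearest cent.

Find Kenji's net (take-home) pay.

State unemployment insurance (employee share): $4,589.16 × 0.005 = $22.95
OASDI: $4,589.16 × 0.05 = $229.46
Vision plan: $238.32
Total deductions = $22.95 + $229.46 + $238.32 = $490.73
Net pay = $4,589.16 − $490.73 = $4,098.43

$4,098.43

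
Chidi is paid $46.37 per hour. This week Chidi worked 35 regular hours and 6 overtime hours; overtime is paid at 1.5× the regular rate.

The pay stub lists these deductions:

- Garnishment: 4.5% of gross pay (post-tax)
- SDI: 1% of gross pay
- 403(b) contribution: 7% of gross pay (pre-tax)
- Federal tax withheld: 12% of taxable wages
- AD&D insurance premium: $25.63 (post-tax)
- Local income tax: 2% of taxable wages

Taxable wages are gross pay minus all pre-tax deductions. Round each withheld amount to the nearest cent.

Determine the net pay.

Regular pay: 35 × $46.37 = $1,622.95
Overtime pay: 6 × $46.37 × 1.5 = $417.33
Gross pay = $1,622.95 + $417.33 = $2,040.28
403(b) contribution: $2,040.28 × 0.07 = $142.82
Taxable wages = $2,040.28 − $142.82 = $1,897.46
Local income tax: $1,897.46 × 0.02 = $37.95
Federal tax withheld: $1,897.46 × 0.12 = $227.70
SDI: $2,040.28 × 0.01 = $20.40
Garnishment: $2,040.28 × 0.045 = $91.81
AD&D insurance premium: $25.63
Total deductions = $142.82 + $37.95 + $227.70 + $20.40 + $91.81 + $25.63 = $546.31
Net pay = $2,040.28 − $546.31 = $1,493.97

$1,493.97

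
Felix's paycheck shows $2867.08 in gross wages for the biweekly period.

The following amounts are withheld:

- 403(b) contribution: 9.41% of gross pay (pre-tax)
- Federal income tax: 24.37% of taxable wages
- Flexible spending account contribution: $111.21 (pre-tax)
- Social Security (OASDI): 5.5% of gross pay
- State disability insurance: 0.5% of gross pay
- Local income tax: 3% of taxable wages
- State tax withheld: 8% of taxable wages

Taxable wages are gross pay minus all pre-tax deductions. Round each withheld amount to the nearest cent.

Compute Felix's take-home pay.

$1434.72

403(b) contribution: $2867.08 × 0.0941 = $269.79
Flexible spending account contribution: $111.21
Pre-tax total = $269.79 + $111.21 = $381.00
Taxable wages = $2867.08 − $381.00 = $2486.08
State tax withheld: $2486.08 × 0.08 = $198.89
Federal income tax: $2486.08 × 0.2437 = $605.86
Local income tax: $2486.08 × 0.03 = $74.58
State disability insurance: $2867.08 × 0.005 = $14.34
Social Security (OASDI): $2867.08 × 0.055 = $157.69
Total deductions = $269.79 + $111.21 + $198.89 + $605.86 + $74.58 + $14.34 + $157.69 = $1432.36
Net pay = $2867.08 − $1432.36 = $1434.72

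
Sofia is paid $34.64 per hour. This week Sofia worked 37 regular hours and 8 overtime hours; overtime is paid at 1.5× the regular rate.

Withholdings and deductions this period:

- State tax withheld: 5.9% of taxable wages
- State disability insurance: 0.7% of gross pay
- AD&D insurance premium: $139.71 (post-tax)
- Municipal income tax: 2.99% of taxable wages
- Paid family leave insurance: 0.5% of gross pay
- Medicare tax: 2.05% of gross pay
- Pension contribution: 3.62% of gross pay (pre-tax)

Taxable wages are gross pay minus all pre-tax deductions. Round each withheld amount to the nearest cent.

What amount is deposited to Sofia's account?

Regular pay: 37 × $34.64 = $1,281.68
Overtime pay: 8 × $34.64 × 1.5 = $415.68
Gross pay = $1,281.68 + $415.68 = $1,697.36
Pension contribution: $1,697.36 × 0.0362 = $61.44
Taxable wages = $1,697.36 − $61.44 = $1,635.92
State tax withheld: $1,635.92 × 0.059 = $96.52
Municipal income tax: $1,635.92 × 0.0299 = $48.91
State disability insurance: $1,697.36 × 0.007 = $11.88
Paid family leave insurance: $1,697.36 × 0.005 = $8.49
Medicare tax: $1,697.36 × 0.0205 = $34.80
AD&D insurance premium: $139.71
Total deductions = $61.44 + $96.52 + $48.91 + $11.88 + $8.49 + $34.80 + $139.71 = $401.75
Net pay = $1,697.36 − $401.75 = $1,295.61

$1,295.61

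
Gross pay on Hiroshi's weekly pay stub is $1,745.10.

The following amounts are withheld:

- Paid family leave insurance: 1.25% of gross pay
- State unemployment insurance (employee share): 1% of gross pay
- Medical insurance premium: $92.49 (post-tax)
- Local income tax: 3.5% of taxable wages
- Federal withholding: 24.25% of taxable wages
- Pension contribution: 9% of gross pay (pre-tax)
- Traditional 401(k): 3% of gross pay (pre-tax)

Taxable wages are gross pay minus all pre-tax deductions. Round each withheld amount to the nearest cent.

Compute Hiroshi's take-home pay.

Pension contribution: $1,745.10 × 0.09 = $157.06
Traditional 401(k): $1,745.10 × 0.03 = $52.35
Pre-tax total = $157.06 + $52.35 = $209.41
Taxable wages = $1,745.10 − $209.41 = $1,535.69
Local income tax: $1,535.69 × 0.035 = $53.75
Federal withholding: $1,535.69 × 0.2425 = $372.40
Paid family leave insurance: $1,745.10 × 0.0125 = $21.81
State unemployment insurance (employee share): $1,745.10 × 0.01 = $17.45
Medical insurance premium: $92.49
Total deductions = $157.06 + $52.35 + $53.75 + $372.40 + $21.81 + $17.45 + $92.49 = $767.31
Net pay = $1,745.10 − $767.31 = $977.79

$977.79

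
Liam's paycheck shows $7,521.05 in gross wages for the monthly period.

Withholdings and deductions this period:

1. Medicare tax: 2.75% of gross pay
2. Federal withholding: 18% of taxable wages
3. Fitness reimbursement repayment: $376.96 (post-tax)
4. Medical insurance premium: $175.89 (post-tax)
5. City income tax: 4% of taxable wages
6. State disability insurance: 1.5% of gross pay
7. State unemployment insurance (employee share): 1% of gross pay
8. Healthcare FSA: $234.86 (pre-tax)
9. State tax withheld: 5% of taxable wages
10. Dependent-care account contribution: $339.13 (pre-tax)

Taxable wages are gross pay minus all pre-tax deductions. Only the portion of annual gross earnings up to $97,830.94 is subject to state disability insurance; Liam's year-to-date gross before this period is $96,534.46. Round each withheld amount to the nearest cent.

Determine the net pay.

Dependent-care account contribution: $339.13
Healthcare FSA: $234.86
Pre-tax total = $339.13 + $234.86 = $573.99
Taxable wages = $7,521.05 − $573.99 = $6,947.06
State tax withheld: $6,947.06 × 0.05 = $347.35
City income tax: $6,947.06 × 0.04 = $277.88
Federal withholding: $6,947.06 × 0.18 = $1,250.47
Medicare tax: $7,521.05 × 0.0275 = $206.83
State unemployment insurance (employee share): $7,521.05 × 0.01 = $75.21
State disability insurance: only $97,830.94 − $96,534.46 = $1,296.48 of this check is subject → $1,296.48 × 0.015 = $19.45
Fitness reimbursement repayment: $376.96
Medical insurance premium: $175.89
Total deductions = $339.13 + $234.86 + $347.35 + $277.88 + $1,250.47 + $206.83 + $75.21 + $19.45 + $376.96 + $175.89 = $3,304.03
Net pay = $7,521.05 − $3,304.03 = $4,217.02

$4,217.02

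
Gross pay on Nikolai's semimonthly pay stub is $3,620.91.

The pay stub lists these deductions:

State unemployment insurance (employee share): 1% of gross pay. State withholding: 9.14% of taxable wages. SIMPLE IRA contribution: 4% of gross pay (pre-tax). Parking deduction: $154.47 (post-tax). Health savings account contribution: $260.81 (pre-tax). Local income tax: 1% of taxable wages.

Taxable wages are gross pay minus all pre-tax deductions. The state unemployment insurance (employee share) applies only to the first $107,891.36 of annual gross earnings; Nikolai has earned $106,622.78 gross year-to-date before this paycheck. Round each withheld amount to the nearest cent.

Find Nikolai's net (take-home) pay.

SIMPLE IRA contribution: $3,620.91 × 0.04 = $144.84
Health savings account contribution: $260.81
Pre-tax total = $144.84 + $260.81 = $405.65
Taxable wages = $3,620.91 − $405.65 = $3,215.26
Local income tax: $3,215.26 × 0.01 = $32.15
State withholding: $3,215.26 × 0.0914 = $293.87
State unemployment insurance (employee share): only $107,891.36 − $106,622.78 = $1,268.58 of this check is subject → $1,268.58 × 0.01 = $12.69
Parking deduction: $154.47
Total deductions = $144.84 + $260.81 + $32.15 + $293.87 + $12.69 + $154.47 = $898.83
Net pay = $3,620.91 − $898.83 = $2,722.08

$2,722.08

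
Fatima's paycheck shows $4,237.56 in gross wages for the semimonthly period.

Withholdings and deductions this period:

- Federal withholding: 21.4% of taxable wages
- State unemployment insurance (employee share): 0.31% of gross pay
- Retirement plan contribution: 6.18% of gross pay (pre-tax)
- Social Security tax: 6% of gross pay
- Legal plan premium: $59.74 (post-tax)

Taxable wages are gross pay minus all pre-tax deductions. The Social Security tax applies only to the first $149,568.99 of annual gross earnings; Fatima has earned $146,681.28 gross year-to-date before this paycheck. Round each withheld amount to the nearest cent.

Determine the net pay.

$2,878.74

Retirement plan contribution: $4,237.56 × 0.0618 = $261.88
Taxable wages = $4,237.56 − $261.88 = $3,975.68
Federal withholding: $3,975.68 × 0.214 = $850.80
Social Security tax: only $149,568.99 − $146,681.28 = $2,887.71 of this check is subject → $2,887.71 × 0.06 = $173.26
State unemployment insurance (employee share): $4,237.56 × 0.0031 = $13.14
Legal plan premium: $59.74
Total deductions = $261.88 + $850.80 + $173.26 + $13.14 + $59.74 = $1,358.82
Net pay = $4,237.56 − $1,358.82 = $2,878.74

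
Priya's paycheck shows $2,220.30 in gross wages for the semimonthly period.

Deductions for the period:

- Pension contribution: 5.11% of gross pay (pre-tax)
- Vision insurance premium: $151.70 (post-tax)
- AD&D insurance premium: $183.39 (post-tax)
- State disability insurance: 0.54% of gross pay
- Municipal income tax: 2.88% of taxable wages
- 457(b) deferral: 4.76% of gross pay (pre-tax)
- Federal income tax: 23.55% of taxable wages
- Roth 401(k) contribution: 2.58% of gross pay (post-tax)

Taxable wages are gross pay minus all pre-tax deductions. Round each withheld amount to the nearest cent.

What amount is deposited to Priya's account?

$1,067.89

457(b) deferral: $2,220.30 × 0.0476 = $105.69
Pension contribution: $2,220.30 × 0.0511 = $113.46
Pre-tax total = $105.69 + $113.46 = $219.15
Taxable wages = $2,220.30 − $219.15 = $2,001.15
Municipal income tax: $2,001.15 × 0.0288 = $57.63
Federal income tax: $2,001.15 × 0.2355 = $471.27
State disability insurance: $2,220.30 × 0.0054 = $11.99
Vision insurance premium: $151.70
AD&D insurance premium: $183.39
Roth 401(k) contribution: $2,220.30 × 0.0258 = $57.28
Total deductions = $105.69 + $113.46 + $57.63 + $471.27 + $11.99 + $151.70 + $183.39 + $57.28 = $1,152.41
Net pay = $2,220.30 − $1,152.41 = $1,067.89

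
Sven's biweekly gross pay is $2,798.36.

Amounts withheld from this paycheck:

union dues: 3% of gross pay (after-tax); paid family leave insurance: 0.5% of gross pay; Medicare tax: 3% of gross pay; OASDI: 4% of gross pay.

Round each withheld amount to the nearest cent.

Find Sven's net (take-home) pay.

$2,504.54

Medicare tax: $2,798.36 × 0.03 = $83.95
Paid family leave insurance: $2,798.36 × 0.005 = $13.99
OASDI: $2,798.36 × 0.04 = $111.93
Union dues: $2,798.36 × 0.03 = $83.95
Total deductions = $83.95 + $13.99 + $111.93 + $83.95 = $293.82
Net pay = $2,798.36 − $293.82 = $2,504.54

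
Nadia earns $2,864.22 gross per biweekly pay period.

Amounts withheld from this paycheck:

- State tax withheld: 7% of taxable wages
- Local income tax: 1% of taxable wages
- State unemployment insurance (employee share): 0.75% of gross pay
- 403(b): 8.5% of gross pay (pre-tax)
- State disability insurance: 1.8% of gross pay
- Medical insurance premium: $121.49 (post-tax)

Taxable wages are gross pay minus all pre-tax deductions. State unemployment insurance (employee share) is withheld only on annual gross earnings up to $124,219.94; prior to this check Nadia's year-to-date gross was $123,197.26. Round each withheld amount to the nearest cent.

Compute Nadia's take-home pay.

$2,230.38

403(b): $2,864.22 × 0.085 = $243.46
Taxable wages = $2,864.22 − $243.46 = $2,620.76
State tax withheld: $2,620.76 × 0.07 = $183.45
Local income tax: $2,620.76 × 0.01 = $26.21
State disability insurance: $2,864.22 × 0.018 = $51.56
State unemployment insurance (employee share): only $124,219.94 − $123,197.26 = $1,022.68 of this check is subject → $1,022.68 × 0.0075 = $7.67
Medical insurance premium: $121.49
Total deductions = $243.46 + $183.45 + $26.21 + $51.56 + $7.67 + $121.49 = $633.84
Net pay = $2,864.22 − $633.84 = $2,230.38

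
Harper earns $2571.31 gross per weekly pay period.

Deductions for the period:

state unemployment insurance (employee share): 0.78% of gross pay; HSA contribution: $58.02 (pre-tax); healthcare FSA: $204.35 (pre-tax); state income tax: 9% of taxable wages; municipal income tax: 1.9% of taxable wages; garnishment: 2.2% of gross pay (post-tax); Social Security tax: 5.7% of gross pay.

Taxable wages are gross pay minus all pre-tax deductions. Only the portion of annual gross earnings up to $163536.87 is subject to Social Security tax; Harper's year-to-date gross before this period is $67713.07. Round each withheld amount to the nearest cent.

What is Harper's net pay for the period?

$1834.08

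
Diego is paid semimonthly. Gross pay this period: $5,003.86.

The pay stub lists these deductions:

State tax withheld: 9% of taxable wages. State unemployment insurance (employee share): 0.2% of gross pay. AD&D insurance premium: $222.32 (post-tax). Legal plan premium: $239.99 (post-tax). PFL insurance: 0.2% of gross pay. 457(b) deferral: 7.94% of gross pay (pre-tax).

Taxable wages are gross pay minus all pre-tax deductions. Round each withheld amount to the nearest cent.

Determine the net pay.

457(b) deferral: $5,003.86 × 0.0794 = $397.31
Taxable wages = $5,003.86 − $397.31 = $4,606.55
State tax withheld: $4,606.55 × 0.09 = $414.59
PFL insurance: $5,003.86 × 0.002 = $10.01
State unemployment insurance (employee share): $5,003.86 × 0.002 = $10.01
Legal plan premium: $239.99
AD&D insurance premium: $222.32
Total deductions = $397.31 + $414.59 + $10.01 + $10.01 + $239.99 + $222.32 = $1,294.23
Net pay = $5,003.86 − $1,294.23 = $3,709.63

$3,709.63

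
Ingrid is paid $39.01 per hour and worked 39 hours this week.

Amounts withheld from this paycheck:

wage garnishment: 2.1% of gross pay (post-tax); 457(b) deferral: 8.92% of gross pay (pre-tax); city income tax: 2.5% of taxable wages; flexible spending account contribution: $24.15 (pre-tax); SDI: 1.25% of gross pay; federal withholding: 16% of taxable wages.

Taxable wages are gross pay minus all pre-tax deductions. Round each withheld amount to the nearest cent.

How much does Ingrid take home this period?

Gross pay: 39 × $39.01 = $1521.39
457(b) deferral: $1521.39 × 0.0892 = $135.71
Flexible spending account contribution: $24.15
Pre-tax total = $135.71 + $24.15 = $159.86
Taxable wages = $1521.39 − $159.86 = $1361.53
Federal withholding: $1361.53 × 0.16 = $217.84
City income tax: $1361.53 × 0.025 = $34.04
SDI: $1521.39 × 0.0125 = $19.02
Wage garnishment: $1521.39 × 0.021 = $31.95
Total deductions = $135.71 + $24.15 + $217.84 + $34.04 + $19.02 + $31.95 = $462.71
Net pay = $1521.39 − $462.71 = $1058.68

$1058.68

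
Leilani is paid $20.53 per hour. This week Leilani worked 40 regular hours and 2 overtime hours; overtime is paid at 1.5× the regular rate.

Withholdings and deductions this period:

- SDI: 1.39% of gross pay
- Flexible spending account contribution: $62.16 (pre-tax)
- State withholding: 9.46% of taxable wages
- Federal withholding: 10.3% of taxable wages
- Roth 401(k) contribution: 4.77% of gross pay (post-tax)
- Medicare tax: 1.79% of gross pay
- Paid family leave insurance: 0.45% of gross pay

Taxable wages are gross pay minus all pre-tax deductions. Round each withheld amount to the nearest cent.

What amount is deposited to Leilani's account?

$584.33

Regular pay: 40 × $20.53 = $821.20
Overtime pay: 2 × $20.53 × 1.5 = $61.59
Gross pay = $821.20 + $61.59 = $882.79
Flexible spending account contribution: $62.16
Taxable wages = $882.79 − $62.16 = $820.63
State withholding: $820.63 × 0.0946 = $77.63
Federal withholding: $820.63 × 0.103 = $84.52
Medicare tax: $882.79 × 0.0179 = $15.80
Paid family leave insurance: $882.79 × 0.0045 = $3.97
SDI: $882.79 × 0.0139 = $12.27
Roth 401(k) contribution: $882.79 × 0.0477 = $42.11
Total deductions = $62.16 + $77.63 + $84.52 + $15.80 + $3.97 + $12.27 + $42.11 = $298.46
Net pay = $882.79 − $298.46 = $584.33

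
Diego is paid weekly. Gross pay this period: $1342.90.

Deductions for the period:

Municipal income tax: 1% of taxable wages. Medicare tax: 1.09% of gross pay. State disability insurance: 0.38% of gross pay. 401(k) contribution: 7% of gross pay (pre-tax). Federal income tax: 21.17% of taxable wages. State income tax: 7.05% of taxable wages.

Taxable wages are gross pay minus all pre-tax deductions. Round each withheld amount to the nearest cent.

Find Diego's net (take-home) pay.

401(k) contribution: $1342.90 × 0.07 = $94.00
Taxable wages = $1342.90 − $94.00 = $1248.90
Municipal income tax: $1248.90 × 0.01 = $12.49
Federal income tax: $1248.90 × 0.2117 = $264.39
State income tax: $1248.90 × 0.0705 = $88.05
State disability insurance: $1342.90 × 0.0038 = $5.10
Medicare tax: $1342.90 × 0.0109 = $14.64
Total deductions = $94.00 + $12.49 + $264.39 + $88.05 + $5.10 + $14.64 = $478.67
Net pay = $1342.90 − $478.67 = $864.23

$864.23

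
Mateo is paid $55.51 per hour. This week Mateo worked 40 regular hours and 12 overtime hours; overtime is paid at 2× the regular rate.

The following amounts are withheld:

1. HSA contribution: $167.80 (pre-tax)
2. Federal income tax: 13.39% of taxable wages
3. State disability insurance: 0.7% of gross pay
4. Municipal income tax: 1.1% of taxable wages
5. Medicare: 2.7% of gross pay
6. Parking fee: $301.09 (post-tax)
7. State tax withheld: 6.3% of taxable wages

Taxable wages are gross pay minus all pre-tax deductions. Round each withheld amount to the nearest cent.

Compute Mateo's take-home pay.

$2,259.26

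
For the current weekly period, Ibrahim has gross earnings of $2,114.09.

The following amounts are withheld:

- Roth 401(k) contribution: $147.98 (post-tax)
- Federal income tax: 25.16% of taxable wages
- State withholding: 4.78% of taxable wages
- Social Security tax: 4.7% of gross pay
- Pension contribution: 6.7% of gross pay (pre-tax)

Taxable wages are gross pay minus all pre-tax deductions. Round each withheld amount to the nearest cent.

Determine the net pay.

$1,134.56

Pension contribution: $2,114.09 × 0.067 = $141.64
Taxable wages = $2,114.09 − $141.64 = $1,972.45
State withholding: $1,972.45 × 0.0478 = $94.28
Federal income tax: $1,972.45 × 0.2516 = $496.27
Social Security tax: $2,114.09 × 0.047 = $99.36
Roth 401(k) contribution: $147.98
Total deductions = $141.64 + $94.28 + $496.27 + $99.36 + $147.98 = $979.53
Net pay = $2,114.09 − $979.53 = $1,134.56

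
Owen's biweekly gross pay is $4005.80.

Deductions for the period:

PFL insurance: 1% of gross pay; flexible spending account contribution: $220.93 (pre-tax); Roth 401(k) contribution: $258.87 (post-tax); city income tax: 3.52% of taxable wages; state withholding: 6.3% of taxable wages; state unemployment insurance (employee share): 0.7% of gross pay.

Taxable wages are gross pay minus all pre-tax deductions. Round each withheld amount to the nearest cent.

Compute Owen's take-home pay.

Flexible spending account contribution: $220.93
Taxable wages = $4005.80 − $220.93 = $3784.87
State withholding: $3784.87 × 0.063 = $238.45
City income tax: $3784.87 × 0.0352 = $133.23
State unemployment insurance (employee share): $4005.80 × 0.007 = $28.04
PFL insurance: $4005.80 × 0.01 = $40.06
Roth 401(k) contribution: $258.87
Total deductions = $220.93 + $238.45 + $133.23 + $28.04 + $40.06 + $258.87 = $919.58
Net pay = $4005.80 − $919.58 = $3086.22

$3086.22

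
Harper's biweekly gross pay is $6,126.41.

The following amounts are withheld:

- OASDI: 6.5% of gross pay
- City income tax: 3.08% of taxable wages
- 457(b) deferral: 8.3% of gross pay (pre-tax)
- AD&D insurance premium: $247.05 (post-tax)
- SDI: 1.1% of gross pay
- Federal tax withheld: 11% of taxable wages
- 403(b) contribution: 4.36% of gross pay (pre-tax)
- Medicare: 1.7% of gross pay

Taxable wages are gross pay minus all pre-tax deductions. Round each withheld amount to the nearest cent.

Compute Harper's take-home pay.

$3,780.61

457(b) deferral: $6,126.41 × 0.083 = $508.49
403(b) contribution: $6,126.41 × 0.0436 = $267.11
Pre-tax total = $508.49 + $267.11 = $775.60
Taxable wages = $6,126.41 − $775.60 = $5,350.81
City income tax: $5,350.81 × 0.0308 = $164.80
Federal tax withheld: $5,350.81 × 0.11 = $588.59
Medicare: $6,126.41 × 0.017 = $104.15
OASDI: $6,126.41 × 0.065 = $398.22
SDI: $6,126.41 × 0.011 = $67.39
AD&D insurance premium: $247.05
Total deductions = $508.49 + $267.11 + $164.80 + $588.59 + $104.15 + $398.22 + $67.39 + $247.05 = $2,345.80
Net pay = $6,126.41 − $2,345.80 = $3,780.61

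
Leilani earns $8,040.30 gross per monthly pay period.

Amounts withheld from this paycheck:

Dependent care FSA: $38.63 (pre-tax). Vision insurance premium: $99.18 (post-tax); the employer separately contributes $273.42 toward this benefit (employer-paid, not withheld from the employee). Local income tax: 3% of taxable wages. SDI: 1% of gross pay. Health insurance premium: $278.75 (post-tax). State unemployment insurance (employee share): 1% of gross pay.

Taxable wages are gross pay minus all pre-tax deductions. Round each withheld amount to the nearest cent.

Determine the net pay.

$7,222.89

Dependent care FSA: $38.63
Taxable wages = $8,040.30 − $38.63 = $8,001.67
Local income tax: $8,001.67 × 0.03 = $240.05
SDI: $8,040.30 × 0.01 = $80.40
State unemployment insurance (employee share): $8,040.30 × 0.01 = $80.40
Health insurance premium: $278.75
Vision insurance premium: $99.18
(Employer's $273.42 toward vision insurance premium is not withheld from the employee.)
Total deductions = $38.63 + $240.05 + $80.40 + $80.40 + $278.75 + $99.18 = $817.41
Net pay = $8,040.30 − $817.41 = $7,222.89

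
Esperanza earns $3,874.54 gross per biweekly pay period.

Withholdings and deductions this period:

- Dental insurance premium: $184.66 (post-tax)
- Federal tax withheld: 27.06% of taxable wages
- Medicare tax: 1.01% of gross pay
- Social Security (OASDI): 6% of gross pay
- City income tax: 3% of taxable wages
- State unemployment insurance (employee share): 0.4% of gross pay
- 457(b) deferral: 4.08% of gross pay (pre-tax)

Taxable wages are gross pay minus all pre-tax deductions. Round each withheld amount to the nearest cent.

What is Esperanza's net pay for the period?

457(b) deferral: $3,874.54 × 0.0408 = $158.08
Taxable wages = $3,874.54 − $158.08 = $3,716.46
Federal tax withheld: $3,716.46 × 0.2706 = $1,005.67
City income tax: $3,716.46 × 0.03 = $111.49
Social Security (OASDI): $3,874.54 × 0.06 = $232.47
State unemployment insurance (employee share): $3,874.54 × 0.004 = $15.50
Medicare tax: $3,874.54 × 0.0101 = $39.13
Dental insurance premium: $184.66
Total deductions = $158.08 + $1,005.67 + $111.49 + $232.47 + $15.50 + $39.13 + $184.66 = $1,747.00
Net pay = $3,874.54 − $1,747.00 = $2,127.54

$2,127.54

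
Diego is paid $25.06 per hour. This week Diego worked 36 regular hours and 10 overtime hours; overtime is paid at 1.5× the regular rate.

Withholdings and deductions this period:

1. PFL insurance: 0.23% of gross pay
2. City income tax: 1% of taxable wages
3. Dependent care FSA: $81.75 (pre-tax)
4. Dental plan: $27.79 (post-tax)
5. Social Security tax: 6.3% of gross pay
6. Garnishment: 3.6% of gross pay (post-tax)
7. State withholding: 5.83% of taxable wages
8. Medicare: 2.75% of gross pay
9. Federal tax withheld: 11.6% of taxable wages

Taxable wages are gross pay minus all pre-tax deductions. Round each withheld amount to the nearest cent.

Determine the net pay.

$783.43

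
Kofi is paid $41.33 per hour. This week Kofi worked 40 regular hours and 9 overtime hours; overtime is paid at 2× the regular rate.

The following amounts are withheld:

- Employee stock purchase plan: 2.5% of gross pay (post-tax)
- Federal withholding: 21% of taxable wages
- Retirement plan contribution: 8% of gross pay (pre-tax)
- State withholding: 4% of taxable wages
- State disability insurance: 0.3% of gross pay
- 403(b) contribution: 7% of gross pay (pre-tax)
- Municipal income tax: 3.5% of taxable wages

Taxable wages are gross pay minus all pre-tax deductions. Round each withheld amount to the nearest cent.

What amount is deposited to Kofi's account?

$1,389.75

Regular pay: 40 × $41.33 = $1,653.20
Overtime pay: 9 × $41.33 × 2 = $743.94
Gross pay = $1,653.20 + $743.94 = $2,397.14
403(b) contribution: $2,397.14 × 0.07 = $167.80
Retirement plan contribution: $2,397.14 × 0.08 = $191.77
Pre-tax total = $167.80 + $191.77 = $359.57
Taxable wages = $2,397.14 − $359.57 = $2,037.57
Federal withholding: $2,037.57 × 0.21 = $427.89
Municipal income tax: $2,037.57 × 0.035 = $71.31
State withholding: $2,037.57 × 0.04 = $81.50
State disability insurance: $2,397.14 × 0.003 = $7.19
Employee stock purchase plan: $2,397.14 × 0.025 = $59.93
Total deductions = $167.80 + $191.77 + $427.89 + $71.31 + $81.50 + $7.19 + $59.93 = $1,007.39
Net pay = $2,397.14 − $1,007.39 = $1,389.75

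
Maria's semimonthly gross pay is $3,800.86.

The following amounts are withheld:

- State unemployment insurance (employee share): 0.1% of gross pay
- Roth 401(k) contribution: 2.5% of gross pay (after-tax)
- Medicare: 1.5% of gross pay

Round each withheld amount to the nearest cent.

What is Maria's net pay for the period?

Medicare: $3,800.86 × 0.015 = $57.01
State unemployment insurance (employee share): $3,800.86 × 0.001 = $3.80
Roth 401(k) contribution: $3,800.86 × 0.025 = $95.02
Total deductions = $57.01 + $3.80 + $95.02 = $155.83
Net pay = $3,800.86 − $155.83 = $3,645.03

$3,645.03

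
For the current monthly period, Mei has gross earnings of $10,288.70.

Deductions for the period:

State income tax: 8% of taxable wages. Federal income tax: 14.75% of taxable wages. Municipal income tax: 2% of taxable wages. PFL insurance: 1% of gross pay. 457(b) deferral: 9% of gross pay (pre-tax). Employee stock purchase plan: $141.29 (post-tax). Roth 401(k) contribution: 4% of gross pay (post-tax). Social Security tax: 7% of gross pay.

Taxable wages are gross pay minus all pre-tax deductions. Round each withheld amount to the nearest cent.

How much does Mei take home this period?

$5,669.51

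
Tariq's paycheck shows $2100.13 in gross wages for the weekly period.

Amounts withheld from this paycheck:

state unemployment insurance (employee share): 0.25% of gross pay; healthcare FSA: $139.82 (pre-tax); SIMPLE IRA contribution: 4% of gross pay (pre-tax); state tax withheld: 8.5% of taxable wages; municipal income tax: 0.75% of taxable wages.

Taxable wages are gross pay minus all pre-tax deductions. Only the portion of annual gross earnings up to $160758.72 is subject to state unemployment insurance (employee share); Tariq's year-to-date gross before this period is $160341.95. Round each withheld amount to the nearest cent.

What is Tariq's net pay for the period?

$1701.70

Healthcare FSA: $139.82
SIMPLE IRA contribution: $2100.13 × 0.04 = $84.01
Pre-tax total = $139.82 + $84.01 = $223.83
Taxable wages = $2100.13 − $223.83 = $1876.30
State tax withheld: $1876.30 × 0.085 = $159.49
Municipal income tax: $1876.30 × 0.0075 = $14.07
State unemployment insurance (employee share): only $160758.72 − $160341.95 = $416.77 of this check is subject → $416.77 × 0.0025 = $1.04
Total deductions = $139.82 + $84.01 + $159.49 + $14.07 + $1.04 = $398.43
Net pay = $2100.13 − $398.43 = $1701.70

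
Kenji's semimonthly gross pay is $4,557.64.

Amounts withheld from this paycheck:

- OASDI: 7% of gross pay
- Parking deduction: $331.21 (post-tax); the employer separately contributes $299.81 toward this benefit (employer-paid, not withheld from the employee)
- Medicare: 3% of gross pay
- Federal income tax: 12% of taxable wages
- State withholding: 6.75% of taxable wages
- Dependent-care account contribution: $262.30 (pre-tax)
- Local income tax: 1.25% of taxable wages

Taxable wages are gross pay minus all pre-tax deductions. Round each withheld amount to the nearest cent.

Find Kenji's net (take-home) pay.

$2,649.30

Dependent-care account contribution: $262.30
Taxable wages = $4,557.64 − $262.30 = $4,295.34
Local income tax: $4,295.34 × 0.0125 = $53.69
Federal income tax: $4,295.34 × 0.12 = $515.44
State withholding: $4,295.34 × 0.0675 = $289.94
OASDI: $4,557.64 × 0.07 = $319.03
Medicare: $4,557.64 × 0.03 = $136.73
Parking deduction: $331.21
(Employer's $299.81 toward parking deduction is not withheld from the employee.)
Total deductions = $262.30 + $53.69 + $515.44 + $289.94 + $319.03 + $136.73 + $331.21 = $1,908.34
Net pay = $4,557.64 − $1,908.34 = $2,649.30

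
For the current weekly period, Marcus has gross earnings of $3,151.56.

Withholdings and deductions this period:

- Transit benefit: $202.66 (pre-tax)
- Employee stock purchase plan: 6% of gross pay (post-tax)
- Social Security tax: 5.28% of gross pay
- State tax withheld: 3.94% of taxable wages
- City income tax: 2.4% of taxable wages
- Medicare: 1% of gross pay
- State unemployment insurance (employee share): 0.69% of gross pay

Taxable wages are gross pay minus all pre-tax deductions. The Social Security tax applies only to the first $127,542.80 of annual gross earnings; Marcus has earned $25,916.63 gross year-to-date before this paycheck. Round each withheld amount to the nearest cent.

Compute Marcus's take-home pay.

Transit benefit: $202.66
Taxable wages = $3,151.56 − $202.66 = $2,948.90
State tax withheld: $2,948.90 × 0.0394 = $116.19
City income tax: $2,948.90 × 0.024 = $70.77
State unemployment insurance (employee share): $3,151.56 × 0.0069 = $21.75
Social Security tax: cap not yet reached, full $3,151.56 is subject → $3,151.56 × 0.0528 = $166.40
Medicare: $3,151.56 × 0.01 = $31.52
Employee stock purchase plan: $3,151.56 × 0.06 = $189.09
Total deductions = $202.66 + $116.19 + $70.77 + $21.75 + $166.40 + $31.52 + $189.09 = $798.38
Net pay = $3,151.56 − $798.38 = $2,353.18

$2,353.18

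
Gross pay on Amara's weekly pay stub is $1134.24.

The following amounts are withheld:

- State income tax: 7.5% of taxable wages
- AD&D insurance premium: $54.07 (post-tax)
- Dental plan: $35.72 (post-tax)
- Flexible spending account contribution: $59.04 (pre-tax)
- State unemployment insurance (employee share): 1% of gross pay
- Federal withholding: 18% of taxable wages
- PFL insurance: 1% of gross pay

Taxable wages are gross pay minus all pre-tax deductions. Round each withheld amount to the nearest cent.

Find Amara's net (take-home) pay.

$688.55

Flexible spending account contribution: $59.04
Taxable wages = $1134.24 − $59.04 = $1075.20
State income tax: $1075.20 × 0.075 = $80.64
Federal withholding: $1075.20 × 0.18 = $193.54
PFL insurance: $1134.24 × 0.01 = $11.34
State unemployment insurance (employee share): $1134.24 × 0.01 = $11.34
Dental plan: $35.72
AD&D insurance premium: $54.07
Total deductions = $59.04 + $80.64 + $193.54 + $11.34 + $11.34 + $35.72 + $54.07 = $445.69
Net pay = $1134.24 − $445.69 = $688.55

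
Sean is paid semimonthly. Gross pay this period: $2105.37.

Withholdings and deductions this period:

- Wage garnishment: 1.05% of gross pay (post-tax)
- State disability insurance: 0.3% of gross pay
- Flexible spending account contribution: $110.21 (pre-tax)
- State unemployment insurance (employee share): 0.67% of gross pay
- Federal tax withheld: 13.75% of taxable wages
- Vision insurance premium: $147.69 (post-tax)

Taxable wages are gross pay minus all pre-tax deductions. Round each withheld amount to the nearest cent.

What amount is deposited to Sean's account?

$1530.60

Flexible spending account contribution: $110.21
Taxable wages = $2105.37 − $110.21 = $1995.16
Federal tax withheld: $1995.16 × 0.1375 = $274.33
State disability insurance: $2105.37 × 0.003 = $6.32
State unemployment insurance (employee share): $2105.37 × 0.0067 = $14.11
Vision insurance premium: $147.69
Wage garnishment: $2105.37 × 0.0105 = $22.11
Total deductions = $110.21 + $274.33 + $6.32 + $14.11 + $147.69 + $22.11 = $574.77
Net pay = $2105.37 − $574.77 = $1530.60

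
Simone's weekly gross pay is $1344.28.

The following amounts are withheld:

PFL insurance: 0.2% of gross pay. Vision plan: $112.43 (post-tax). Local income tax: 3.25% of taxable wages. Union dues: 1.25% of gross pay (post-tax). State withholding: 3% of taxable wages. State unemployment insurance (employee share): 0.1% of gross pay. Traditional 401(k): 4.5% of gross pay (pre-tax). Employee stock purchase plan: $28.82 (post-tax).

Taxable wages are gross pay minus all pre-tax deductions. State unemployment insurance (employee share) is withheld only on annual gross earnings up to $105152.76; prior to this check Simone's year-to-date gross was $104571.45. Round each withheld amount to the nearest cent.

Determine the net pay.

Traditional 401(k): $1344.28 × 0.045 = $60.49
Taxable wages = $1344.28 − $60.49 = $1283.79
Local income tax: $1283.79 × 0.0325 = $41.72
State withholding: $1283.79 × 0.03 = $38.51
State unemployment insurance (employee share): only $105152.76 − $104571.45 = $581.31 of this check is subject → $581.31 × 0.001 = $0.58
PFL insurance: $1344.28 × 0.002 = $2.69
Employee stock purchase plan: $28.82
Union dues: $1344.28 × 0.0125 = $16.80
Vision plan: $112.43
Total deductions = $60.49 + $41.72 + $38.51 + $0.58 + $2.69 + $28.82 + $16.80 + $112.43 = $302.04
Net pay = $1344.28 − $302.04 = $1042.24

$1042.24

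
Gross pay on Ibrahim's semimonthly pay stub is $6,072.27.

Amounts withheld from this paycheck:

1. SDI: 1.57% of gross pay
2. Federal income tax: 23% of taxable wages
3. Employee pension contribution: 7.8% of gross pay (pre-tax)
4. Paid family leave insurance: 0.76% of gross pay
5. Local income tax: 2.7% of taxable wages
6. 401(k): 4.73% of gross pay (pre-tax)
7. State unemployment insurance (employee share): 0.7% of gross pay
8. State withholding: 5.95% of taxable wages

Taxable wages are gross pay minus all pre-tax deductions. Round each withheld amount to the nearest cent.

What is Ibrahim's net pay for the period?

$3,446.36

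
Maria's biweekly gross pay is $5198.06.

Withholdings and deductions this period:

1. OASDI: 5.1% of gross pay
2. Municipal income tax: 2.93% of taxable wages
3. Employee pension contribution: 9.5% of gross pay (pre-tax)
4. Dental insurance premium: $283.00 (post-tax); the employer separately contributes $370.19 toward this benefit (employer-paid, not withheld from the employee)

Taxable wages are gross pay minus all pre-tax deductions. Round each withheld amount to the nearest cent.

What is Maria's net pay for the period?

Employee pension contribution: $5198.06 × 0.095 = $493.82
Taxable wages = $5198.06 − $493.82 = $4704.24
Municipal income tax: $4704.24 × 0.0293 = $137.83
OASDI: $5198.06 × 0.051 = $265.10
Dental insurance premium: $283.00
(Employer's $370.19 toward dental insurance premium is not withheld from the employee.)
Total deductions = $493.82 + $137.83 + $265.10 + $283.00 = $1179.75
Net pay = $5198.06 − $1179.75 = $4018.31

$4018.31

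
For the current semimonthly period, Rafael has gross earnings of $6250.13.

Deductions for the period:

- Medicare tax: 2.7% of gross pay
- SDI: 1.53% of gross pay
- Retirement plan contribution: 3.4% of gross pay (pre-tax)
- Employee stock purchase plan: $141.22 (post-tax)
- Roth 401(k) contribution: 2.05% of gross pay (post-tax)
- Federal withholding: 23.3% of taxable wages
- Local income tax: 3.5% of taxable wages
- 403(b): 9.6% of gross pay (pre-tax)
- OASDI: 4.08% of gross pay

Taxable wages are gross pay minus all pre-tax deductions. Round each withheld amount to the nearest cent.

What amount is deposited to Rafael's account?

$3191.59

Retirement plan contribution: $6250.13 × 0.034 = $212.50
403(b): $6250.13 × 0.096 = $600.01
Pre-tax total = $212.50 + $600.01 = $812.51
Taxable wages = $6250.13 − $812.51 = $5437.62
Federal withholding: $5437.62 × 0.233 = $1266.97
Local income tax: $5437.62 × 0.035 = $190.32
Medicare tax: $6250.13 × 0.027 = $168.75
OASDI: $6250.13 × 0.0408 = $255.01
SDI: $6250.13 × 0.0153 = $95.63
Employee stock purchase plan: $141.22
Roth 401(k) contribution: $6250.13 × 0.0205 = $128.13
Total deductions = $212.50 + $600.01 + $1266.97 + $190.32 + $168.75 + $255.01 + $95.63 + $141.22 + $128.13 = $3058.54
Net pay = $6250.13 − $3058.54 = $3191.59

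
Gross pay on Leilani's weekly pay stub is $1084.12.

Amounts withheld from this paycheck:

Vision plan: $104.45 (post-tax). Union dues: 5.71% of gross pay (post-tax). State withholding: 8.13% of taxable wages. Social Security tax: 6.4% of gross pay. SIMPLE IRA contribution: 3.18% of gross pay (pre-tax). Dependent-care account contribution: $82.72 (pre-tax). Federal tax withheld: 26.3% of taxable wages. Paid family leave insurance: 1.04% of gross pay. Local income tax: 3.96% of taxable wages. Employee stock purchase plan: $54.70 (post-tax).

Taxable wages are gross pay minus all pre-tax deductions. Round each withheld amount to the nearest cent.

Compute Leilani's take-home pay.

SIMPLE IRA contribution: $1084.12 × 0.0318 = $34.48
Dependent-care account contribution: $82.72
Pre-tax total = $34.48 + $82.72 = $117.20
Taxable wages = $1084.12 − $117.20 = $966.92
State withholding: $966.92 × 0.0813 = $78.61
Federal tax withheld: $966.92 × 0.263 = $254.30
Local income tax: $966.92 × 0.0396 = $38.29
Social Security tax: $1084.12 × 0.064 = $69.38
Paid family leave insurance: $1084.12 × 0.0104 = $11.27
Employee stock purchase plan: $54.70
Vision plan: $104.45
Union dues: $1084.12 × 0.0571 = $61.90
Total deductions = $34.48 + $82.72 + $78.61 + $254.30 + $38.29 + $69.38 + $11.27 + $54.70 + $104.45 + $61.90 = $790.10
Net pay = $1084.12 − $790.10 = $294.02

$294.02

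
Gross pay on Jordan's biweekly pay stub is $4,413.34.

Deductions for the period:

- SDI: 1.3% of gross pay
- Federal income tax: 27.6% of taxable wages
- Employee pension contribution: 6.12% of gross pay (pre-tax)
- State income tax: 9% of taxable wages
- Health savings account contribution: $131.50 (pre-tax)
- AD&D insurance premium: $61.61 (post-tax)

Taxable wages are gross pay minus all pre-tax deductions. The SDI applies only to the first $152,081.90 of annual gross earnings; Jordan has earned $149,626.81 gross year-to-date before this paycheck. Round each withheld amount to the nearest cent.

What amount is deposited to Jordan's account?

Health savings account contribution: $131.50
Employee pension contribution: $4,413.34 × 0.0612 = $270.10
Pre-tax total = $131.50 + $270.10 = $401.60
Taxable wages = $4,413.34 − $401.60 = $4,011.74
Federal income tax: $4,011.74 × 0.276 = $1,107.24
State income tax: $4,011.74 × 0.09 = $361.06
SDI: only $152,081.90 − $149,626.81 = $2,455.09 of this check is subject → $2,455.09 × 0.013 = $31.92
AD&D insurance premium: $61.61
Total deductions = $131.50 + $270.10 + $1,107.24 + $361.06 + $31.92 + $61.61 = $1,963.43
Net pay = $4,413.34 − $1,963.43 = $2,449.91

$2,449.91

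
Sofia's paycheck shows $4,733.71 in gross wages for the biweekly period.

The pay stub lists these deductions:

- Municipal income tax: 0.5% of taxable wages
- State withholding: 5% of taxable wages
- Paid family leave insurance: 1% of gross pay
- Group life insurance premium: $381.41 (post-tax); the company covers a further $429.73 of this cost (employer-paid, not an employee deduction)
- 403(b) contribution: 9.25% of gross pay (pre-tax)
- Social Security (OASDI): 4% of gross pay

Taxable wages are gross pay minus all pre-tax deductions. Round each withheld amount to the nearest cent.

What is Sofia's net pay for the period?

403(b) contribution: $4,733.71 × 0.0925 = $437.87
Taxable wages = $4,733.71 − $437.87 = $4,295.84
Municipal income tax: $4,295.84 × 0.005 = $21.48
State withholding: $4,295.84 × 0.05 = $214.79
Paid family leave insurance: $4,733.71 × 0.01 = $47.34
Social Security (OASDI): $4,733.71 × 0.04 = $189.35
Group life insurance premium: $381.41
(Employer's $429.73 toward group life insurance premium is not withheld from the employee.)
Total deductions = $437.87 + $21.48 + $214.79 + $47.34 + $189.35 + $381.41 = $1,292.24
Net pay = $4,733.71 − $1,292.24 = $3,441.47

$3,441.47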